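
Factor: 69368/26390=2^2*5^(-1)*7^(-1)*23^1=92/35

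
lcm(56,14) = 56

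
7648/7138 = 1 + 255/3569 ≈ 1.07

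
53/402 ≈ 0.132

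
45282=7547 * 6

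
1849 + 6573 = 8422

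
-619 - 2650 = -3269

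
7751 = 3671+4080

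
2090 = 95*22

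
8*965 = 7720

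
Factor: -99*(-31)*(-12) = -1*2^2*3^3*11^1*31^1 = -36828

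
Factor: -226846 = -1 * 2^1 * 101^1 * 1123^1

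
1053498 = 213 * 4946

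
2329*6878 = 16018862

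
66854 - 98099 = -31245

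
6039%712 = 343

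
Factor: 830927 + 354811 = 2^1 * 3^1 * 83^1 * 2381^1 = 1185738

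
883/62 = 14 + 15/62 ≈ 14.24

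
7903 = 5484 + 2419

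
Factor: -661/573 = -1*3^(-1)*191^(-1)*661^1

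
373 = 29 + 344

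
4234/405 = 10 + 184/405 ≈ 10.45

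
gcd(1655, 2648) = 331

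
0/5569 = 0 = 0.00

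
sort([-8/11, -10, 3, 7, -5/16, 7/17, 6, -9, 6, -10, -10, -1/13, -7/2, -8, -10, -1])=[-10, -10, -10, -10, -9, -8, -7/2, -1, -8/11, -5/16, -1/13, 7/17, 3, 6, 6, 7]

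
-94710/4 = -23677-1/2 = -23677.50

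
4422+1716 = 6138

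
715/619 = 1 + 96/619 ≈ 1.16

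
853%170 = 3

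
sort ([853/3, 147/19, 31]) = [147/19, 31, 853/3]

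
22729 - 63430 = -40701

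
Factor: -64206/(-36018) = 23^(-1)*41^1 = 41/23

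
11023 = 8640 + 2383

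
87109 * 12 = 1045308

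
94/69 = 1+25/69 ≈ 1.36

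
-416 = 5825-6241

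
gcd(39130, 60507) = 1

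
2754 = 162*17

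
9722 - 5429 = 4293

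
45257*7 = 316799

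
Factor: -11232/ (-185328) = 2^1*3^ (-1)*11^ (-1) = 2/33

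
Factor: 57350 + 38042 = 2^5*11^1*271^1 = 95392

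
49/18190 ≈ 0.00269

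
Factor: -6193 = -1*11^1*563^1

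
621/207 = 3 = 3.00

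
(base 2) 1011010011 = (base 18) 243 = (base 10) 723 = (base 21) 1d9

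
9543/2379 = 3181/793 ≈ 4.01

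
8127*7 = 56889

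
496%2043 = 496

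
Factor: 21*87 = 3^2*7^1*29^1 = 1827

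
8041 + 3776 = 11817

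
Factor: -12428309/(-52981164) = 2^(-2)*3^(-2)*17^1*269^(-1)*463^1*1579^1*5471^(-1)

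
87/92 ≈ 0.946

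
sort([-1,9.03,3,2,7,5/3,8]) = [-1,5/3,2,3,7,8,9.03]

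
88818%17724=198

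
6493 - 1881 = 4612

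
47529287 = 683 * 69589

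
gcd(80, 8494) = 2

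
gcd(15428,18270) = 406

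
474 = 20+454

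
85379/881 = 96 + 803/881≈96.91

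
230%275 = 230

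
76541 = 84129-7588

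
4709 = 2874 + 1835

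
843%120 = 3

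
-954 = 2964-3918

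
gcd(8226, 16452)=8226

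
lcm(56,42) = 168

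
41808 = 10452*4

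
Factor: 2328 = 2^3*3^1*97^1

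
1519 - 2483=-964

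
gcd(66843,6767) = 1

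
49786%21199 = 7388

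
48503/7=6929=6929.00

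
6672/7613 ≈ 0.876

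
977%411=155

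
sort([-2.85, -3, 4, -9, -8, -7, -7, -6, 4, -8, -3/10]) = [-9, -8, -8, -7, -7, -6, -3, -2.85, -3/10, 4, 4]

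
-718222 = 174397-892619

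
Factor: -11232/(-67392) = 2^(-1)*3^(-1) = 1/6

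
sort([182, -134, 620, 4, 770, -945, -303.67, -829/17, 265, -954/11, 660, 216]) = [-945, -303.67, -134, -954/11, -829/17, 4, 182, 216, 265, 620, 660, 770]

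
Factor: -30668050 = -1*2^1*5^2*7^1*87623^1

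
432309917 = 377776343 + 54533574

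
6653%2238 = 2177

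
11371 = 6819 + 4552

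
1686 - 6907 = -5221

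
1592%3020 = 1592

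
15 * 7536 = 113040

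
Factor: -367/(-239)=239^(-1) * 367^1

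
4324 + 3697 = 8021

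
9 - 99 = -90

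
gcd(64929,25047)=69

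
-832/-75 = 11+7/75 ≈ 11.09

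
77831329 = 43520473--34310856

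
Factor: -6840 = -1*2^3*3^2*5^1*19^1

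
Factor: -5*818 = -1*2^1*5^1*409^1 = -4090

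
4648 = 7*664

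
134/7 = 19 + 1/7 ≈ 19.14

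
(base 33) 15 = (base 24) 1e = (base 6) 102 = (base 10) 38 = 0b100110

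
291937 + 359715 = 651652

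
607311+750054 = 1357365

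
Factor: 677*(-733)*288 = -1*2^5*3^2*677^1*733^1 = -142917408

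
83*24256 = 2013248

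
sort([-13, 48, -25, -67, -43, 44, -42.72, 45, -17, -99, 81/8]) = [-99, -67, -43, -42.72, -25, -17, -13, 81/8, 44, 45, 48]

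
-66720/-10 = 6672 = 6672.00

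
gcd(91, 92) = 1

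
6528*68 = 443904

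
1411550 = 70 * 20165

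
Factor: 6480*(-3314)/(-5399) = 2^5*3^4*5^1*1657^1*5399^(-1) = 21474720/5399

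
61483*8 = 491864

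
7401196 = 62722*118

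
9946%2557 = 2275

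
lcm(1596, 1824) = 12768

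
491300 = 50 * 9826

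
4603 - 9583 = -4980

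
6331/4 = 1582 + 3/4 = 1582.75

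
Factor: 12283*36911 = 7^1*71^1*173^1*5273^1 = 453377813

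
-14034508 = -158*88826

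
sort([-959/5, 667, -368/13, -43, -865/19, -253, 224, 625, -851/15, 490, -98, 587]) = [-253, -959/5, -98, -851/15, -865/19, -43, -368/13, 224, 490, 587, 625, 667]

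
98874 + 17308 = 116182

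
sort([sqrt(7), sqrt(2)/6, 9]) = [sqrt(2)/6, sqrt(7), 9]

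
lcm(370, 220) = 8140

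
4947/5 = 989 + 2/5 = 989.40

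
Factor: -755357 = -1*755357^1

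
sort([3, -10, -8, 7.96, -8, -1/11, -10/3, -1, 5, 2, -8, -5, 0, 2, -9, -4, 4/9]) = [-10, -9, -8, -8, -8, -5, -4, -10/3, -1, -1/11, 0, 4/9, 2, 2, 3, 5, 7.96]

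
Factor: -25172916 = -1 * 2^2 * 3^1 * 2097743^1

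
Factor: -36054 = -1*2^1*3^2*2003^1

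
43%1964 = 43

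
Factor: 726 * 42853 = 2^1 * 3^1 * 11^2 * 42853^1 = 31111278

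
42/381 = 14/127 ≈ 0.110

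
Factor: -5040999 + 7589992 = 977^1*2609^1 = 2548993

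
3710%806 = 486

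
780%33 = 21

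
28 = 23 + 5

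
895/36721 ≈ 0.0244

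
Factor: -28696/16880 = -1*2^(-1)*5^(-1)*17^1 = -17/10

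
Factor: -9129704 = -1*2^3*499^1*2287^1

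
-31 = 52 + -83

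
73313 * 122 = 8944186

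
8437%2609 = 610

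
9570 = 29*330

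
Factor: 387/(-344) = -1 * 2^(-3) * 3^2 = -9/8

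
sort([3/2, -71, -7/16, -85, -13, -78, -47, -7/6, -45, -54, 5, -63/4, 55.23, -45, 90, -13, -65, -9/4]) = [-85, -78, -71, -65, -54, -47, -45, -45, -63/4, -13, -13, -9/4, -7/6, -7/16, 3/2, 5, 55.23, 90]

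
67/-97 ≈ -0.691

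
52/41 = 1 + 11/41 ≈ 1.27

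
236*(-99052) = -23376272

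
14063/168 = 2009/24 ≈ 83.71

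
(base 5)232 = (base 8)103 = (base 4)1003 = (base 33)21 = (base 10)67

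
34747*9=312723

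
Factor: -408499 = -1*7^1*13^1*67^2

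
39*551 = 21489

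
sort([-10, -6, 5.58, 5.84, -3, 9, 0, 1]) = [-10, -6, -3, 0, 1, 5.58, 5.84, 9]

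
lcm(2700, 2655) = 159300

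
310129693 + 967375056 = 1277504749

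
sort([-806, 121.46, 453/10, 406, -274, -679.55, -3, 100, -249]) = [-806, -679.55, -274, -249, -3, 453/10, 100, 121.46, 406]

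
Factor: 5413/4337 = 4337^(-1) * 5413^1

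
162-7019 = -6857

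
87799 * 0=0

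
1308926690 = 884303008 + 424623682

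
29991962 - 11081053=18910909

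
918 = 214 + 704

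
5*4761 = 23805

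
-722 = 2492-3214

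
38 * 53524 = 2033912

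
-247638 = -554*447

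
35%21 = 14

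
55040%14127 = 12659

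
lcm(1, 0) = 0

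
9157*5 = 45785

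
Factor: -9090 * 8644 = -1 * 2^3 * 3^2 * 5^1 * 101^1 * 2161^1 = -78573960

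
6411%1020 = 291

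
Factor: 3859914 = 2^1 * 3^1 * 37^1 * 17387^1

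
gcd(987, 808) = 1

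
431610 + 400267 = 831877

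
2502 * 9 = 22518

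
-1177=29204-30381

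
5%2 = 1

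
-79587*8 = -636696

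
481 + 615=1096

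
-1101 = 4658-5759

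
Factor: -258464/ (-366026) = 2^4*41^1*929^ (-1) = 656/929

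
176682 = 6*29447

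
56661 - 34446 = 22215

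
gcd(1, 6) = 1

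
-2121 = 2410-4531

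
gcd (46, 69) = 23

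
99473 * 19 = 1889987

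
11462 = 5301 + 6161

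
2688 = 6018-3330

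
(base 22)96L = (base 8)10635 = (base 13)208B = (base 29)5AE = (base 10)4509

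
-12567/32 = -392 - 23/32 ≈ -392.72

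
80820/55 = 1469 + 5/11 ≈ 1469.45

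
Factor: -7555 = -1 * 5^1 * 1511^1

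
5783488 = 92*62864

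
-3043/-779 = 3 + 706/779 ≈ 3.91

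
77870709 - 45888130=31982579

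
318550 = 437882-119332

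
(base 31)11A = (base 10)1002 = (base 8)1752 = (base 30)13C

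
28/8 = 7/2 = 3.50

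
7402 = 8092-690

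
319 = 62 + 257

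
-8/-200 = 1/25 = 0.04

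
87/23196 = 29/7732 ≈ 0.00375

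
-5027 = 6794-11821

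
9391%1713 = 826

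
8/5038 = 4/2519≈0.00159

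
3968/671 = 5 + 613/671 ≈ 5.91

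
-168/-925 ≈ 0.182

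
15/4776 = 5/1592 ≈ 0.00314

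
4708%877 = 323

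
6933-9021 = -2088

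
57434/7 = 8204 + 6/7≈8204.86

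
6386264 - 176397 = 6209867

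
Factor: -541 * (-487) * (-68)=-1 * 2^2 * 17^1 * 487^1 * 541^1=-17915756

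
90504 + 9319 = 99823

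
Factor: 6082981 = 61^1 * 99721^1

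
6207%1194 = 237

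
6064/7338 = 3032/3669 ≈ 0.826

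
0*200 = 0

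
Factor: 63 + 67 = 2^1 * 5^1 * 13^1 = 130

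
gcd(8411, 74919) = 13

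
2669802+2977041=5646843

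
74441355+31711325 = 106152680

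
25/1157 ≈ 0.0216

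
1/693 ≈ 0.00144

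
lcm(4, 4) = 4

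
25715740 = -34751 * (-740)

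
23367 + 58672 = 82039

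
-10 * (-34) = 340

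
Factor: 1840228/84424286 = 2^1 * 13^1 * 43^1 * 823^1 * 42212143^(-1) = 920114/42212143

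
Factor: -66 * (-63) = 2^1 * 3^3 * 7^1 * 11^1 = 4158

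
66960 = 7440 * 9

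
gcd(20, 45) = 5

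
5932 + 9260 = 15192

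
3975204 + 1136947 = 5112151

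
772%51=7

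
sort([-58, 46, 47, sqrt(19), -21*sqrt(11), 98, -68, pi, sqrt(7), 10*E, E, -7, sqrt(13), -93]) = [-93, -21*sqrt(11), -68, -58, -7, sqrt(7), E, pi, sqrt(13), sqrt(19), 10*E, 46, 47, 98]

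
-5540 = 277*(-20)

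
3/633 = 1/211 ≈ 0.00474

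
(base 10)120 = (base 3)11110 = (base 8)170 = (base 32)3o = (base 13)93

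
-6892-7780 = -14672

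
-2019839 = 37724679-39744518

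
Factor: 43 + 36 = 79^1 = 79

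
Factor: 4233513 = 3^1*1411171^1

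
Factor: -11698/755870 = -1 * 5^(-1) * 131^(-1) * 577^(-1) * 5849^1 = -5849/377935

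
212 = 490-278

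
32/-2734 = -16/1367 ≈ -0.0117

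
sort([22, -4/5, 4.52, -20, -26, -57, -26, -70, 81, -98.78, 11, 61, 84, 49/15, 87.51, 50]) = [-98.78, -70, -57, -26, -26, -20, -4/5, 49/15, 4.52, 11, 22, 50, 61, 81, 84, 87.51]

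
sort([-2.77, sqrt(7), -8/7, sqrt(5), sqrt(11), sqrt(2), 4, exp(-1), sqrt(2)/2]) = [-2.77, -8/7, exp(-1), sqrt(2)/2, sqrt(2), sqrt(5), sqrt(7), sqrt(11), 4]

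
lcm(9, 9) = 9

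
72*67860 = 4885920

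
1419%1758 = 1419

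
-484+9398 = 8914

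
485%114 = 29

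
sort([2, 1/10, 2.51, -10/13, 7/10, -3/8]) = [-10/13, -3/8, 1/10, 7/10, 2, 2.51]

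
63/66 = 21/22 ≈ 0.955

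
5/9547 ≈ 0.000524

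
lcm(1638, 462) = 18018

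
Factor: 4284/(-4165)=-1*2^2*3^2*5^(-1)*7^(-1)=-36/35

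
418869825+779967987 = 1198837812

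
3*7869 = 23607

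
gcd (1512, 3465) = 63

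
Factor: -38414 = -1*2^1*19207^1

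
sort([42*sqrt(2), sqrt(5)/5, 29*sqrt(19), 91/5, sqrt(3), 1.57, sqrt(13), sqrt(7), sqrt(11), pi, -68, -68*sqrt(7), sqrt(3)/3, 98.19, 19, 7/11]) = [-68*sqrt(7), -68, sqrt(5)/5, sqrt(3)/3, 7/11, 1.57, sqrt(3), sqrt(7), pi, sqrt(11), sqrt(13), 91/5, 19, 42*sqrt(2), 98.19, 29*sqrt(19)]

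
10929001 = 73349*149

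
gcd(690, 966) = 138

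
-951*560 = -532560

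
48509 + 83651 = 132160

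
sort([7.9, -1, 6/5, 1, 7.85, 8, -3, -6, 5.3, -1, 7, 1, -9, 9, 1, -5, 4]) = [-9, -6, -5, -3, -1, -1, 1, 1, 1, 6/5, 4, 5.3, 7, 7.85, 7.9, 8, 9]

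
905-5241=-4336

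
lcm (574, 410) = 2870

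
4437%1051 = 233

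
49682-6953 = 42729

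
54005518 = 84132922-30127404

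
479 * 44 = 21076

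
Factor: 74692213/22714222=2^(-1)*71^1*73^1*14411^1*11357111^(-1)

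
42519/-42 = -14173/14 ≈ -1012.36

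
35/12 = 2 + 11/12 ≈ 2.92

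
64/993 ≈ 0.0645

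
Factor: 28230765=3^1*5^1*1882051^1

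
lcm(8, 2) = 8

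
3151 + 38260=41411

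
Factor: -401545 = -1*5^1*80309^1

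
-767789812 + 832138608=64348796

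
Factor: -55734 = -1*2^1*3^1*7^1*1327^1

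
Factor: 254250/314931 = 2^1*3^1*5^3*929^(-1) = 750/929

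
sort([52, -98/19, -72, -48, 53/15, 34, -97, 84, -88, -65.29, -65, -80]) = [-97, -88, -80, -72, -65.29, -65, -48, -98/19, 53/15, 34, 52, 84]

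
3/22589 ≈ 0.000133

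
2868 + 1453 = 4321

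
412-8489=-8077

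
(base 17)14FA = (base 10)6334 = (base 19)HA7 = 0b1100010111110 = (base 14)2446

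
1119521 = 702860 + 416661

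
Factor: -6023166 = -1 * 2^1 * 3^1 * 67^1 * 14983^1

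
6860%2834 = 1192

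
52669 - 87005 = -34336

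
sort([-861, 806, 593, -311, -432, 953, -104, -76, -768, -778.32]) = [-861, -778.32, -768, -432, -311, -104, -76, 593, 806, 953]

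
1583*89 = 140887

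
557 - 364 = 193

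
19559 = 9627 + 9932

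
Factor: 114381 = 3^2*71^1*179^1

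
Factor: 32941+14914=5^1 * 17^1 * 563^1=47855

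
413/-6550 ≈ -0.0631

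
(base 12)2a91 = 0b1001110001101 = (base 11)3840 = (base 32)4sd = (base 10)5005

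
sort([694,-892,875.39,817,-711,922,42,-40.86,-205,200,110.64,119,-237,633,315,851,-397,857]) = [-892,-711,-397,-237,-205,-40.86,42,110.64,119,200,315,633,694,817,851,857,875.39,922]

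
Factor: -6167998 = -1*2^1*47^1*65617^1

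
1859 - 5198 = -3339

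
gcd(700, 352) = 4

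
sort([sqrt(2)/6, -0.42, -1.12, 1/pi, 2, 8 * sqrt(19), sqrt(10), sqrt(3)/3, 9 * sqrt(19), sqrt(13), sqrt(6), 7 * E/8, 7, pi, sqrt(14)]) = [-1.12, -0.42, sqrt(2)/6, 1/pi, sqrt(3)/3, 2, 7 * E/8, sqrt(6), pi, sqrt(10), sqrt(13), sqrt(14), 7, 8 * sqrt(19), 9 * sqrt(19)]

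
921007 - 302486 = 618521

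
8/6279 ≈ 0.00127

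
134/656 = 67/328 ≈ 0.204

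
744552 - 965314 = -220762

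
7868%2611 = 35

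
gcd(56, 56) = 56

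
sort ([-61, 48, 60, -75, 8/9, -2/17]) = [-75, -61, -2/17, 8/9, 48, 60]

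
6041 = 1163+4878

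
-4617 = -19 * 243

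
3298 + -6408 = -3110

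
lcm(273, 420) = 5460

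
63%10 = 3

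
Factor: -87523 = -1*87523^1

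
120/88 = 1+4/11 ≈ 1.36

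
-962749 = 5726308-6689057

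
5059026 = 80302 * 63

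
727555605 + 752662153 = 1480217758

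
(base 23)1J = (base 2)101010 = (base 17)28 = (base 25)1H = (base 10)42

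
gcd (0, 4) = 4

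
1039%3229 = 1039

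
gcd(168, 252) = 84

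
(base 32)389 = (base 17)b95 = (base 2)110100001001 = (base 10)3337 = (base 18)a57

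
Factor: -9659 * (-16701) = 3^1 * 13^1 * 19^1 * 293^1 * 743^1 = 161314959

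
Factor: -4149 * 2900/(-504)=2^(-1) * 5^2 * 7^(-1) * 29^1 * 461^1=334225/14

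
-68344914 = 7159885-75504799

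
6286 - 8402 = -2116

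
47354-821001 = -773647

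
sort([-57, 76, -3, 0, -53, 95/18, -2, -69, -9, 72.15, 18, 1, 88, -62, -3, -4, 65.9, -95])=[-95, -69, -62, -57, -53, -9, -4, -3, -3, -2, 0, 1, 95/18, 18, 65.9, 72.15, 76, 88]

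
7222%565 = 442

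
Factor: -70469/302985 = -1 * 3^(-2) * 5^(-1) * 7^1 * 6733^(-1) * 10067^1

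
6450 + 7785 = 14235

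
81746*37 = 3024602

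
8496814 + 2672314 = 11169128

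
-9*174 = -1566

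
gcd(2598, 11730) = 6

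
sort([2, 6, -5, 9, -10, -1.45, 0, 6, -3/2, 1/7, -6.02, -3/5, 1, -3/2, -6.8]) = [-10, -6.8, -6.02, -5, -3/2, -3/2, -1.45, -3/5, 0, 1/7, 1, 2, 6, 6, 9]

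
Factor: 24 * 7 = 2^3 * 3^1 * 7^1 = 168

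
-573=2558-3131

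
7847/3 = 2615 + 2/3 ≈ 2615.67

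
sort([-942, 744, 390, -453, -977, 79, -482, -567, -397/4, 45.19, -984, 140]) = [-984, -977, -942, -567, -482, -453, -397/4, 45.19, 79, 140, 390, 744]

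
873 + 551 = 1424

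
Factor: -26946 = -1*2^1*3^3*499^1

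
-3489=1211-4700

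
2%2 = 0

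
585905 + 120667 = 706572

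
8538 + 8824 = 17362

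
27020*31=837620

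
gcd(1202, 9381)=1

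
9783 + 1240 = 11023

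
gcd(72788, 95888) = 4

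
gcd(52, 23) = 1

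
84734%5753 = 4192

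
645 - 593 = 52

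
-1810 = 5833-7643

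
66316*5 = 331580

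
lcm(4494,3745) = 22470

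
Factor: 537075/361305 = 5^1 * 11^1 * 37^(-1) = 55/37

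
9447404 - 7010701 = 2436703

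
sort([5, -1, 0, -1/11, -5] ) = [-5, -1, -1/11, 0, 5] 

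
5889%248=185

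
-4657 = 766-5423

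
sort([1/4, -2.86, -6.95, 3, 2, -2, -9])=[-9, -6.95, -2.86, -2, 1/4, 2, 3]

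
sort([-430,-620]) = [-620,-430]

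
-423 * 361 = -152703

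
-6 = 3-9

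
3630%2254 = 1376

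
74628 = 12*6219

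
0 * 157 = 0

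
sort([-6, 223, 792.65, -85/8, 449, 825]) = [-85/8, -6, 223, 449, 792.65, 825]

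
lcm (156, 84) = 1092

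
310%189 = 121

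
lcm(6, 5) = 30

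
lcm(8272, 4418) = 388784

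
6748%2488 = 1772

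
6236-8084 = -1848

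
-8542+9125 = 583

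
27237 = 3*9079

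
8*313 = 2504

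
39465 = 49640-10175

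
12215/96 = 127+23/96 ≈ 127.24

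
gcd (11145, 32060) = 5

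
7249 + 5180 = 12429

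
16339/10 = 1633 + 9/10 = 1633.90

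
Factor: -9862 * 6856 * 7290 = -1 * 2^5 * 3^6 * 5^1 * 857^1 * 4931^1 = -492905126880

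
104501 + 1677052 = 1781553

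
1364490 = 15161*90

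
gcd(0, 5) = 5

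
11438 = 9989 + 1449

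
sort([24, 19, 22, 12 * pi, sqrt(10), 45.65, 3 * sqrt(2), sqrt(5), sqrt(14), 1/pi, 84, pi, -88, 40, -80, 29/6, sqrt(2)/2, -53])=[-88, -80, -53, 1/pi, sqrt(2)/2, sqrt(5), pi, sqrt(10), sqrt(14), 3 * sqrt(2), 29/6, 19, 22, 24, 12 * pi, 40, 45.65, 84]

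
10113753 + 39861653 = 49975406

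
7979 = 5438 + 2541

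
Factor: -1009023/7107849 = -1*3^(-1)*7^(-1)*179^1*257^(-1)*439^(-1)*1879^1 = -336341/2369283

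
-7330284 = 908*(-8073)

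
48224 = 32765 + 15459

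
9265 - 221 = 9044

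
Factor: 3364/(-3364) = -1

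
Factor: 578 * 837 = 2^1 * 3^3 * 17^2 * 31^1 = 483786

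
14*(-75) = -1050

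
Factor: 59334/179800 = 2^(-2)*3^1*5^(-2)*11^1 = 33/100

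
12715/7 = 1816 + 3/7 ≈ 1816.43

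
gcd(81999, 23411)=1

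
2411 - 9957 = -7546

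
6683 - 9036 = -2353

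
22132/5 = 4426 + 2/5 = 4426.40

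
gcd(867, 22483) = 1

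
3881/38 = 102+5/38 ≈ 102.13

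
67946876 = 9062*7498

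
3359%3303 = 56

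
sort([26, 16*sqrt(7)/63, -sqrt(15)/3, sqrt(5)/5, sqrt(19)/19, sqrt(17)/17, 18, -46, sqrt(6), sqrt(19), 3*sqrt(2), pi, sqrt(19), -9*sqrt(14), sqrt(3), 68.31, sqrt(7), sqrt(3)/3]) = [-46, -9*sqrt(14), -sqrt(15)/3, sqrt(19)/19, sqrt(17)/17, sqrt(5)/5, sqrt(3)/3, 16*sqrt(7)/63, sqrt(3), sqrt(6), sqrt(7), pi, 3*sqrt(2), sqrt(19), sqrt(19), 18, 26, 68.31]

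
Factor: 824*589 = 2^3*19^1*31^1*103^1 = 485336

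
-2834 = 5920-8754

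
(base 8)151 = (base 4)1221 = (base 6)253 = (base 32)39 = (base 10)105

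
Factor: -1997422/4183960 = -1 * 2^ (-2) * 5^ (-1) * 7^1 * 11^ (-1) * 37^ (-1) * 257^ (-1) * 142673^1 = -998711/2091980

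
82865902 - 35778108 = 47087794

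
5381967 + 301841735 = 307223702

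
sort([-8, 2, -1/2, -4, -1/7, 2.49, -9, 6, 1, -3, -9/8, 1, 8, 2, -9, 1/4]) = [-9, -9, -8, -4, -3, -9/8, -1/2, -1/7, 1/4, 1, 1, 2, 2, 2.49, 6, 8]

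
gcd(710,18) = 2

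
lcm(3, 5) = 15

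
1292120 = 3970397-2678277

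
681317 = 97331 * 7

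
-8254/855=-9 - 559/855 ≈ -9.65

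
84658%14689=11213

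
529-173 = 356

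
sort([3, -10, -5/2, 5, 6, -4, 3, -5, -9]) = [-10, -9, -5, -4, -5/2, 3, 3, 5, 6]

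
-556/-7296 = 139/1824 ≈ 0.0762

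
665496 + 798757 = 1464253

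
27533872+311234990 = 338768862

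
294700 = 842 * 350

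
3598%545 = 328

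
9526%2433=2227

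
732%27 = 3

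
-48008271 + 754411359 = 706403088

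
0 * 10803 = 0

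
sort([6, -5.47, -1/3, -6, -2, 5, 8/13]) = [-6, -5.47, -2, -1/3, 8/13, 5, 6]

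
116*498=57768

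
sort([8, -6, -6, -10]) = [-10, -6, -6, 8]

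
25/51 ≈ 0.490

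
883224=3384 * 261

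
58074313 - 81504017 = -23429704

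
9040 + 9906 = 18946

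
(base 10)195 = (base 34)5p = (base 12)143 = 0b11000011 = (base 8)303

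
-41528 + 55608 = 14080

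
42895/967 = 44 + 347/967 ≈ 44.36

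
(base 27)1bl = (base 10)1047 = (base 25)1gm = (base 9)1383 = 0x417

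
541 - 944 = -403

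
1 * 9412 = 9412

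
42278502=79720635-37442133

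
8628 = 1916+6712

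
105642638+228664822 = 334307460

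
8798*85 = 747830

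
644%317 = 10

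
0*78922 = 0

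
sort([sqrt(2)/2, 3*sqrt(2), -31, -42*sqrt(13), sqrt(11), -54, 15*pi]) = [-42*sqrt(13), -54, -31, sqrt(2)/2, sqrt(11), 3*sqrt(2), 15*pi]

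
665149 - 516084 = 149065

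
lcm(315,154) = 6930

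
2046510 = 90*22739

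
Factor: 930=2^1 * 3^1 * 5^1 * 31^1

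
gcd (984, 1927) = 41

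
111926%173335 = 111926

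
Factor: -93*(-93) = 3^2*31^2 = 8649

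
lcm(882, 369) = 36162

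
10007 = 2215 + 7792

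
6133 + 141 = 6274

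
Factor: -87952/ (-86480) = 5^ (-1)*47^ (-1)*239^1 = 239/235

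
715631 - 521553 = 194078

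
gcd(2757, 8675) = 1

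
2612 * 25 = 65300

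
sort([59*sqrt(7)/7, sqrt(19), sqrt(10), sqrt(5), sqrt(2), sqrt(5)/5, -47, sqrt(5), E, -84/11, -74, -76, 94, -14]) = [-76, -74, -47, -14, -84/11, sqrt(5)/5, sqrt(2), sqrt(5), sqrt(5), E, sqrt(10), sqrt(19), 59*sqrt(7)/7, 94]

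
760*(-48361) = -36754360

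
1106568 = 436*2538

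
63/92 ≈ 0.685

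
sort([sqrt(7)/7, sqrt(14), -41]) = [-41, sqrt(7)/7, sqrt(14)]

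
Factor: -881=-1 * 881^1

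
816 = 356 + 460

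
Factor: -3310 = -1*2^1*5^1*331^1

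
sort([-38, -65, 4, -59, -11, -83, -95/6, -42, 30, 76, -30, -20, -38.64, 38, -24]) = [-83, -65, -59, -42, -38.64, -38, -30, -24, -20, -95/6, -11, 4, 30, 38, 76]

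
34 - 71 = -37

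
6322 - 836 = 5486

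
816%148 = 76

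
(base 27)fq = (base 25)h6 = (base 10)431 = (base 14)22b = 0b110101111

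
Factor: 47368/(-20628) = -1 * 2^1 * 3^(-3) * 31^1 = -62/27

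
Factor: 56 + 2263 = 3^1 * 773^1 = 2319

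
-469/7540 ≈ -0.0622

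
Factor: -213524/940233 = -1*2^2*3^(-1)*7^(-1)*44773^(-1)*53381^1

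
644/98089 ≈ 0.00657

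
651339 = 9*72371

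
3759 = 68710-64951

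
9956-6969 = 2987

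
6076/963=6 + 298/963 ≈ 6.31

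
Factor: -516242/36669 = -1*2^1*3^(-1)*17^(-1)*359^1 = -718/51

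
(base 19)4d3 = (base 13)a04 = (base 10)1694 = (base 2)11010011110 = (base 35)1de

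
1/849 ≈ 0.00118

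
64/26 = 2 + 6/13 ≈ 2.46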